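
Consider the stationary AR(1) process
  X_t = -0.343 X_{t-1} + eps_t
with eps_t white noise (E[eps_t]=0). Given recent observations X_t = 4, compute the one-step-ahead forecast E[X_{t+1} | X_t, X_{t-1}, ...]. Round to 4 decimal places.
E[X_{t+1} \mid \mathcal F_t] = -1.3720

For an AR(p) model X_t = c + sum_i phi_i X_{t-i} + eps_t, the
one-step-ahead conditional mean is
  E[X_{t+1} | X_t, ...] = c + sum_i phi_i X_{t+1-i}.
Substitute known values:
  E[X_{t+1} | ...] = (-0.343) * (4)
                   = -1.3720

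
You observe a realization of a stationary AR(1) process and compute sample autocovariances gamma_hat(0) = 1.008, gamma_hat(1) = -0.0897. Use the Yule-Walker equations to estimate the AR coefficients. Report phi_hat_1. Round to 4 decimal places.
\hat\phi_{1} = -0.0890

The Yule-Walker equations for an AR(p) process read, in matrix form,
  Gamma_p phi = r_p,   with   (Gamma_p)_{ij} = gamma(|i - j|),
                       (r_p)_i = gamma(i),   i,j = 1..p.
Substitute the sample gammas (Toeplitz matrix and right-hand side of size 1):
  Gamma_p = [[1.008]]
  r_p     = [-0.0897]
With p = 1 this is the single equation gamma(0) phi_1 = gamma(1):
  phi_hat_1 = gamma(1) / gamma(0) = -0.0897 / 1.008 = -0.0890.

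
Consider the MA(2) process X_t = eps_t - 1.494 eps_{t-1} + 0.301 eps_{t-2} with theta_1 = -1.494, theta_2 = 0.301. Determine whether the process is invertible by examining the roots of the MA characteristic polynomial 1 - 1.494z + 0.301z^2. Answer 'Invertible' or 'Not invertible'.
\text{Not invertible}

The MA(q) characteristic polynomial is P(z) = 1 - 1.494z + 0.301z^2.
Invertibility requires all roots to lie outside the unit circle, i.e. |z| > 1 for every root.
Set 1 + (-1.494) z + (0.301) z^2 = 0, i.e. a z^2 + b z + c = 0 with a = 0.301, b = -1.494, c = 1.
Discriminant D = b^2 - 4ac = (-1.494)^2 - 4*(0.301)*1 = 2.232036 - (1.204) = 1.028036.
D >= 0, so the roots are real: z = (-b +/- sqrt(D)) / (2a) = (1.494 +/- 1.013921) / (0.602).
  z_1 = (1.494 + 1.013921) / (0.602) = 4.166,   |z_1| = 4.166.
  z_2 = (1.494 - 1.013921) / (0.602) = 0.7975,   |z_2| = 0.7975.
Moduli of all roots: 4.1660, 0.7975.
All moduli strictly greater than 1? No.
Verdict: Not invertible.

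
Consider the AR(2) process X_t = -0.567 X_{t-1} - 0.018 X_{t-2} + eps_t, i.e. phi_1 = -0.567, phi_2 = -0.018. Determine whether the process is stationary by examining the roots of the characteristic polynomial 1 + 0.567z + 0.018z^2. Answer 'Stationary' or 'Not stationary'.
\text{Stationary}

The AR(p) characteristic polynomial is P(z) = 1 + 0.567z + 0.018z^2.
Stationarity requires all roots to lie outside the unit circle, i.e. |z| > 1 for every root.
Set 1 + (0.567) z + (0.018) z^2 = 0, i.e. a z^2 + b z + c = 0 with a = 0.018, b = 0.567, c = 1.
Discriminant D = b^2 - 4ac = (0.567)^2 - 4*(0.018)*1 = 0.321489 - (0.072) = 0.249489.
D >= 0, so the roots are real: z = (-b +/- sqrt(D)) / (2a) = (-0.567 +/- 0.499489) / (0.036).
  z_1 = (-0.567 + 0.499489) / (0.036) = -1.8753,   |z_1| = 1.8753.
  z_2 = (-0.567 - 0.499489) / (0.036) = -29.6247,   |z_2| = 29.6247.
Moduli of all roots: 1.8753, 29.6247.
All moduli strictly greater than 1? Yes.
Verdict: Stationary.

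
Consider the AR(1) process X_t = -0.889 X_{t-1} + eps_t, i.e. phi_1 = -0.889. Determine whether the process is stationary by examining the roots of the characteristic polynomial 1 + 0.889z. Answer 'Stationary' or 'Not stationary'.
\text{Stationary}

The AR(p) characteristic polynomial is P(z) = 1 + 0.889z.
Stationarity requires all roots to lie outside the unit circle, i.e. |z| > 1 for every root.
This is linear in z: 1 + (0.889) z = 0  =>  z = -1/(0.889) = -1.124859,  |z| = 1.124859.
Moduli of all roots: 1.1249.
All moduli strictly greater than 1? Yes.
Verdict: Stationary.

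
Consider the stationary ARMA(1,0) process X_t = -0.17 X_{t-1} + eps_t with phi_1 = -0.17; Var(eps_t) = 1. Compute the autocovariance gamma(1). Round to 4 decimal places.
\gamma(1) = -0.1751

Multiply the model equation by X_{t-k} and take expectations. With theta_0 = psi_0 = 1 and psi_j the MA(infinity) weights, this gives
  gamma(k) - sum_i phi_i gamma(k-i) = c_k,
  c_k = sigma^2 * sum_{j=k..q} theta_j psi_{j-k}   (c_k = 0 for k > q),
using gamma(-m) = gamma(m).
Pure AR (q = 0): c_0 = sigma^2 = 1, c_k = 0 for k >= 1.
Equations for k = 0 and k = 1 (AR order 1):
  gamma(0) = phi_1 gamma(1) + c_0
  gamma(1) = phi_1 gamma(0) + c_1
Substituting the second into the first: gamma(0) (1 - phi_1^2) = c_0 + phi_1 c_1, so
  gamma(0) = c_0 / (1 - phi_1^2) = 1 / (1 - (-0.17)^2) = 1 / 0.9711 = 1.02976.
  gamma(1) = phi_1 gamma(0) = (-0.17)(1.02976) = -0.175059.
Therefore gamma(1) = -0.1751 (to 4 decimal places).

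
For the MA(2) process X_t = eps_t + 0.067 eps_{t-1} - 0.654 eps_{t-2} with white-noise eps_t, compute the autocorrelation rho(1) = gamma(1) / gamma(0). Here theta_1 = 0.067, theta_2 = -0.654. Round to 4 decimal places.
\rho(1) = 0.0162

For an MA(q) process with theta_0 = 1, the autocovariance is
  gamma(k) = sigma^2 * sum_{i=0..q-k} theta_i * theta_{i+k},
and rho(k) = gamma(k) / gamma(0). Sigma^2 cancels.
  numerator   = (1)*(0.067) + (0.067)*(-0.654) = 0.023182.
  denominator = (1)^2 + (0.067)^2 + (-0.654)^2 = 1.432205.
  rho(1) = 0.023182 / 1.432205 = 0.0162.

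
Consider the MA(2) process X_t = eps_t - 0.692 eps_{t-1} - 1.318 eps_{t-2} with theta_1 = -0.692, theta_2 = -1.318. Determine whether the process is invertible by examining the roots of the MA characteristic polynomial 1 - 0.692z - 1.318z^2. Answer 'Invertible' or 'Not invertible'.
\text{Not invertible}

The MA(q) characteristic polynomial is P(z) = 1 - 0.692z - 1.318z^2.
Invertibility requires all roots to lie outside the unit circle, i.e. |z| > 1 for every root.
Set 1 + (-0.692) z + (-1.318) z^2 = 0, i.e. a z^2 + b z + c = 0 with a = -1.318, b = -0.692, c = 1.
Discriminant D = b^2 - 4ac = (-0.692)^2 - 4*(-1.318)*1 = 0.478864 - (-5.272) = 5.750864.
D >= 0, so the roots are real: z = (-b +/- sqrt(D)) / (2a) = (0.692 +/- 2.398096) / (-2.636).
  z_1 = (0.692 + 2.398096) / (-2.636) = -1.1723,   |z_1| = 1.1723.
  z_2 = (0.692 - 2.398096) / (-2.636) = 0.6472,   |z_2| = 0.6472.
Moduli of all roots: 1.1723, 0.6472.
All moduli strictly greater than 1? No.
Verdict: Not invertible.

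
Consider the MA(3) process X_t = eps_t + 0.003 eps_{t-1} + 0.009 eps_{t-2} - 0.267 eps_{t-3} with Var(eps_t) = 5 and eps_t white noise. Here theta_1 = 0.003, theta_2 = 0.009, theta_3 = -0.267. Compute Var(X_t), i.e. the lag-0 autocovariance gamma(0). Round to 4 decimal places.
\gamma(0) = 5.3569

For an MA(q) process X_t = eps_t + sum_i theta_i eps_{t-i} with
Var(eps_t) = sigma^2, the variance is
  gamma(0) = sigma^2 * (1 + sum_i theta_i^2).
  sum_i theta_i^2 = (0.003)^2 + (0.009)^2 + (-0.267)^2 = 0.000009 + 0.000081 + 0.071289 = 0.071379.
  gamma(0) = 5 * (1 + 0.071379) = 5 * 1.071379 = 5.356895, which rounds to 5.3569.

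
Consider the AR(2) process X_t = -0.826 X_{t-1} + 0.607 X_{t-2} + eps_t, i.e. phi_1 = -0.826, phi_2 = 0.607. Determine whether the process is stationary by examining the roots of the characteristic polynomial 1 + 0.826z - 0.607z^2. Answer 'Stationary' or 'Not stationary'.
\text{Not stationary}

The AR(p) characteristic polynomial is P(z) = 1 + 0.826z - 0.607z^2.
Stationarity requires all roots to lie outside the unit circle, i.e. |z| > 1 for every root.
Set 1 + (0.826) z + (-0.607) z^2 = 0, i.e. a z^2 + b z + c = 0 with a = -0.607, b = 0.826, c = 1.
Discriminant D = b^2 - 4ac = (0.826)^2 - 4*(-0.607)*1 = 0.682276 - (-2.428) = 3.110276.
D >= 0, so the roots are real: z = (-b +/- sqrt(D)) / (2a) = (-0.826 +/- 1.763597) / (-1.214).
  z_1 = (-0.826 + 1.763597) / (-1.214) = -0.7723,   |z_1| = 0.7723.
  z_2 = (-0.826 - 1.763597) / (-1.214) = 2.1331,   |z_2| = 2.1331.
Moduli of all roots: 0.7723, 2.1331.
All moduli strictly greater than 1? No.
Verdict: Not stationary.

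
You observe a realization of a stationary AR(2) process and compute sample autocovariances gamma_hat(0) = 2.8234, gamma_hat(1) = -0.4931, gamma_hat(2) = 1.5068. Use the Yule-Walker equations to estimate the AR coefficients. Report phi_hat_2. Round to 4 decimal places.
\hat\phi_{2} = 0.5190

The Yule-Walker equations for an AR(p) process read, in matrix form,
  Gamma_p phi = r_p,   with   (Gamma_p)_{ij} = gamma(|i - j|),
                       (r_p)_i = gamma(i),   i,j = 1..p.
Substitute the sample gammas (Toeplitz matrix and right-hand side of size 2):
  Gamma_p = [[2.8234, -0.4931], [-0.4931, 2.8234]]
  r_p     = [-0.4931, 1.5068]
Written out:
  2.8234 phi_1 - 0.4931 phi_2 = -0.4931
  -0.4931 phi_1 + 2.8234 phi_2 = 1.5068
Solve by Cramer's rule:
  det = gamma(0)^2 - gamma(1)^2 = (2.8234)^2 - (-0.4931)^2 = 7.97158756 - 0.24314761 = 7.72843995
  phi_hat_1 = [gamma(1) gamma(0) - gamma(1) gamma(2)] / det = [(-0.4931)(2.8234) - (-0.4931)(1.5068)] / 7.72843995 = -0.64921546 / 7.72843995 = -0.084
  phi_hat_2 = [gamma(0) gamma(2) - gamma(1)^2] / det = [(2.8234)(1.5068) - (-0.4931)^2] / 7.72843995 = 4.01115151 / 7.72843995 = 0.519
So phi_hat = [-0.0840, 0.5190].
Therefore phi_hat_2 = 0.5190.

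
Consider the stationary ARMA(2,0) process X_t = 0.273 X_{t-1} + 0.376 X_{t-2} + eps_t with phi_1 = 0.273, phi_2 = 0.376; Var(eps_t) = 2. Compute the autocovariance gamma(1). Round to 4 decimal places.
\gamma(1) = 1.2603

Multiply the model equation by X_{t-k} and take expectations. With theta_0 = psi_0 = 1 and psi_j the MA(infinity) weights, this gives
  gamma(k) - sum_i phi_i gamma(k-i) = c_k,
  c_k = sigma^2 * sum_{j=k..q} theta_j psi_{j-k}   (c_k = 0 for k > q),
using gamma(-m) = gamma(m).
Pure AR (q = 0): c_0 = sigma^2 = 2, c_k = 0 for k >= 1.
Equations for k = 0, 1, 2 (AR order 2, c_2 = 0):
  (E0) gamma(0) = phi_1 gamma(1) + phi_2 gamma(2) + c_0
  (E1) gamma(1) = phi_1 gamma(0) + phi_2 gamma(1) + c_1
  (E2) gamma(2) = phi_1 gamma(1) + phi_2 gamma(0)
From (E1): gamma(1) = A gamma(0) + B with
  A = phi_1 / (1 - phi_2) = 0.273 / 0.624 = 0.4375,   B = c_1 / (1 - phi_2) = 0 / 0.624 = 0.
Insert (E2) into (E0): gamma(0) (1 - phi_2^2) = phi_1 (1 + phi_2) gamma(1) + c_0.
  phi_1 (1 + phi_2) = (0.273)(1.376) = 0.375648,   1 - phi_2^2 = 0.858624.
Replace gamma(1) by A gamma(0) + B and collect gamma(0):
  gamma(0) [0.858624 - (0.375648)(0.4375)] = c_0 = 2
  gamma(0) * 0.694278 = 2
  gamma(0) = 2 / 0.694278 = 2.88069.
  gamma(1) = A gamma(0) = (0.4375)(2.88069) = 1.260302.
Therefore gamma(1) = 1.2603 (to 4 decimal places).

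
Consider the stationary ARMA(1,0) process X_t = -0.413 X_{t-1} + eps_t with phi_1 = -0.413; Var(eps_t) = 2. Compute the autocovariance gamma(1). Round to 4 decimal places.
\gamma(1) = -0.9959

Multiply the model equation by X_{t-k} and take expectations. With theta_0 = psi_0 = 1 and psi_j the MA(infinity) weights, this gives
  gamma(k) - sum_i phi_i gamma(k-i) = c_k,
  c_k = sigma^2 * sum_{j=k..q} theta_j psi_{j-k}   (c_k = 0 for k > q),
using gamma(-m) = gamma(m).
Pure AR (q = 0): c_0 = sigma^2 = 2, c_k = 0 for k >= 1.
Equations for k = 0 and k = 1 (AR order 1):
  gamma(0) = phi_1 gamma(1) + c_0
  gamma(1) = phi_1 gamma(0) + c_1
Substituting the second into the first: gamma(0) (1 - phi_1^2) = c_0 + phi_1 c_1, so
  gamma(0) = c_0 / (1 - phi_1^2) = 2 / (1 - (-0.413)^2) = 2 / 0.829431 = 2.411292.
  gamma(1) = phi_1 gamma(0) = (-0.413)(2.411292) = -0.995863.
Therefore gamma(1) = -0.9959 (to 4 decimal places).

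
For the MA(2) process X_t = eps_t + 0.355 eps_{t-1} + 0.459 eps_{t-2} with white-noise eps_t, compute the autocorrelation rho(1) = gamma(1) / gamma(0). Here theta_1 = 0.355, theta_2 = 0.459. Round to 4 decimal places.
\rho(1) = 0.3875

For an MA(q) process with theta_0 = 1, the autocovariance is
  gamma(k) = sigma^2 * sum_{i=0..q-k} theta_i * theta_{i+k},
and rho(k) = gamma(k) / gamma(0). Sigma^2 cancels.
  numerator   = (1)*(0.355) + (0.355)*(0.459) = 0.517945.
  denominator = (1)^2 + (0.355)^2 + (0.459)^2 = 1.336706.
  rho(1) = 0.517945 / 1.336706 = 0.3875.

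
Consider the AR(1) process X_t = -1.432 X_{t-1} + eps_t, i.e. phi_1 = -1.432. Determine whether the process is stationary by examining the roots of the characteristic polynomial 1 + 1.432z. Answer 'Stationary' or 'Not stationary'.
\text{Not stationary}

The AR(p) characteristic polynomial is P(z) = 1 + 1.432z.
Stationarity requires all roots to lie outside the unit circle, i.e. |z| > 1 for every root.
This is linear in z: 1 + (1.432) z = 0  =>  z = -1/(1.432) = -0.698324,  |z| = 0.698324.
Moduli of all roots: 0.6983.
All moduli strictly greater than 1? No.
Verdict: Not stationary.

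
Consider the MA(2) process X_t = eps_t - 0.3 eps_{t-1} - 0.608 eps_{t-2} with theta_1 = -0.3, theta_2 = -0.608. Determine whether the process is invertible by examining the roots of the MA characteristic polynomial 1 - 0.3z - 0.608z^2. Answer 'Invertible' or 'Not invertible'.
\text{Invertible}

The MA(q) characteristic polynomial is P(z) = 1 - 0.3z - 0.608z^2.
Invertibility requires all roots to lie outside the unit circle, i.e. |z| > 1 for every root.
Set 1 + (-0.3) z + (-0.608) z^2 = 0, i.e. a z^2 + b z + c = 0 with a = -0.608, b = -0.3, c = 1.
Discriminant D = b^2 - 4ac = (-0.3)^2 - 4*(-0.608)*1 = 0.09 - (-2.432) = 2.522.
D >= 0, so the roots are real: z = (-b +/- sqrt(D)) / (2a) = (0.3 +/- 1.588081) / (-1.216).
  z_1 = (0.3 + 1.588081) / (-1.216) = -1.5527,   |z_1| = 1.5527.
  z_2 = (0.3 - 1.588081) / (-1.216) = 1.0593,   |z_2| = 1.0593.
Moduli of all roots: 1.5527, 1.0593.
All moduli strictly greater than 1? Yes.
Verdict: Invertible.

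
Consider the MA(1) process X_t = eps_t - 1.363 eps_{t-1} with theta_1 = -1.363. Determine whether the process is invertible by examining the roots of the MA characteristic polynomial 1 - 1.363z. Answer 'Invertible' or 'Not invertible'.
\text{Not invertible}

The MA(q) characteristic polynomial is P(z) = 1 - 1.363z.
Invertibility requires all roots to lie outside the unit circle, i.e. |z| > 1 for every root.
This is linear in z: 1 + (-1.363) z = 0  =>  z = -1/(-1.363) = 0.733676,  |z| = 0.733676.
Moduli of all roots: 0.7337.
All moduli strictly greater than 1? No.
Verdict: Not invertible.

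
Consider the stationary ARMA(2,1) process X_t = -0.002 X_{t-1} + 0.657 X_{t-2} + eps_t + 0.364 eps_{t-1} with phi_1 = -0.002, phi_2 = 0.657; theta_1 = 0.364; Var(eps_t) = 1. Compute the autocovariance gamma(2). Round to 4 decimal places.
\gamma(2) = 1.3022

Multiply the model equation by X_{t-k} and take expectations. With theta_0 = psi_0 = 1 and psi_j the MA(infinity) weights, this gives
  gamma(k) - sum_i phi_i gamma(k-i) = c_k,
  c_k = sigma^2 * sum_{j=k..q} theta_j psi_{j-k}   (c_k = 0 for k > q),
using gamma(-m) = gamma(m).
psi-weights needed (psi_j = theta_j + sum_i phi_i psi_{j-i}):
  psi_1 = theta_1 + phi_1 = 0.364 + (-0.002) = 0.362
Right-hand sides:
  c_0 = sigma^2 (1 + theta_1 psi_1) = 1 * (1 + (0.364)(0.362)) = 1 * 1.131768 = 1.131768
  c_1 = sigma^2 theta_1 = 1 * (0.364) = 0.364
  c_2 = 0
Equations for k = 0, 1, 2 (AR order 2, c_2 = 0):
  (E0) gamma(0) = phi_1 gamma(1) + phi_2 gamma(2) + c_0
  (E1) gamma(1) = phi_1 gamma(0) + phi_2 gamma(1) + c_1
  (E2) gamma(2) = phi_1 gamma(1) + phi_2 gamma(0)
From (E1): gamma(1) = A gamma(0) + B with
  A = phi_1 / (1 - phi_2) = -0.002 / 0.343 = -0.005831,   B = c_1 / (1 - phi_2) = 0.364 / 0.343 = 1.061224.
Insert (E2) into (E0): gamma(0) (1 - phi_2^2) = phi_1 (1 + phi_2) gamma(1) + c_0.
  phi_1 (1 + phi_2) = (-0.002)(1.657) = -0.003314,   1 - phi_2^2 = 0.568351.
Replace gamma(1) by A gamma(0) + B and collect gamma(0):
  gamma(0) [0.568351 - (-0.003314)(-0.005831)] = (-0.003314)(1.061224) + 1.131768
  gamma(0) * 0.568332 = 1.128251
  gamma(0) = 1.128251 / 0.568332 = 1.985198.
  gamma(1) = A gamma(0) + B = (-0.005831)(1.985198) + (1.061224) = 1.049649.
  gamma(2) = phi_1 gamma(1) + phi_2 gamma(0) = (-0.002)(1.049649) + (0.657)(1.985198) = 1.302176.
Therefore gamma(2) = 1.3022 (to 4 decimal places).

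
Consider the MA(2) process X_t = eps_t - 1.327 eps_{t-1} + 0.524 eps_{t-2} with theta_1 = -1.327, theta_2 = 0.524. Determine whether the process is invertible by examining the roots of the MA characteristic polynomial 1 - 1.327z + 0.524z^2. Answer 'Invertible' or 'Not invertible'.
\text{Invertible}

The MA(q) characteristic polynomial is P(z) = 1 - 1.327z + 0.524z^2.
Invertibility requires all roots to lie outside the unit circle, i.e. |z| > 1 for every root.
Set 1 + (-1.327) z + (0.524) z^2 = 0, i.e. a z^2 + b z + c = 0 with a = 0.524, b = -1.327, c = 1.
Discriminant D = b^2 - 4ac = (-1.327)^2 - 4*(0.524)*1 = 1.760929 - (2.096) = -0.335071.
D < 0, so the roots are the complex-conjugate pair z = (-b +/- i sqrt(-D)) / (2a) = 1.2662 +/- 0.5523i.
For a conjugate pair |z|^2 = z * conj(z) = (product of roots) = c/a = 1/(0.524) = 1.908397, so |z| = sqrt(1.908397) = 1.3814 for both roots.
Moduli of all roots: 1.3814, 1.3814.
All moduli strictly greater than 1? Yes.
Verdict: Invertible.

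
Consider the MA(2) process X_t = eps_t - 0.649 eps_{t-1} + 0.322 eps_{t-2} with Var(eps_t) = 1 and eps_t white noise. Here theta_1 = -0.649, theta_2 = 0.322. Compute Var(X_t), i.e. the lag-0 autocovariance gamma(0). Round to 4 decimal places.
\gamma(0) = 1.5249

For an MA(q) process X_t = eps_t + sum_i theta_i eps_{t-i} with
Var(eps_t) = sigma^2, the variance is
  gamma(0) = sigma^2 * (1 + sum_i theta_i^2).
  sum_i theta_i^2 = (-0.649)^2 + (0.322)^2 = 0.421201 + 0.103684 = 0.524885.
  gamma(0) = 1 * (1 + 0.524885) = 1 * 1.524885 = 1.524885, which rounds to 1.5249.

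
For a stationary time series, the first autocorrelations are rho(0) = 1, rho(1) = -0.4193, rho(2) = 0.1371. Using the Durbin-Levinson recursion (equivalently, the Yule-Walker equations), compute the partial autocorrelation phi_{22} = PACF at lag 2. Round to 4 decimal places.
\phi_{22} = -0.0470

The PACF at lag k is phi_{kk}, the last component of the solution
to the Yule-Walker system G_k phi = r_k where
  (G_k)_{ij} = rho(|i - j|), (r_k)_i = rho(i), i,j = 1..k.
Equivalently, Durbin-Levinson gives phi_{kk} iteratively:
  phi_{11} = rho(1)
  phi_{kk} = [rho(k) - sum_{j=1..k-1} phi_{k-1,j} rho(k-j)]
            / [1 - sum_{j=1..k-1} phi_{k-1,j} rho(j)],
  phi_{k,j} = phi_{k-1,j} - phi_{kk} phi_{k-1,k-j},  j = 1..k-1.
Step k = 1:
  phi_11 = rho(1) = -0.4193.
Step k = 2:
  phi_22 = [rho(2) - phi_11 rho(1)] / [1 - phi_11 rho(1)] = [0.1371 - (-0.4193)(-0.4193)] / [1 - (-0.4193)(-0.4193)]
         = -0.03871249 / 0.82418751 = -0.047.
Therefore phi_{22} = -0.0470.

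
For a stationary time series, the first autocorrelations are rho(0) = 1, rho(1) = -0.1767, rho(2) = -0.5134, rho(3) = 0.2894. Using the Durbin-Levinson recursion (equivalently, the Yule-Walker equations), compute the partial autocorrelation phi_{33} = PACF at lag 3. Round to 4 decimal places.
\phi_{33} = 0.0730

The PACF at lag k is phi_{kk}, the last component of the solution
to the Yule-Walker system G_k phi = r_k where
  (G_k)_{ij} = rho(|i - j|), (r_k)_i = rho(i), i,j = 1..k.
Equivalently, Durbin-Levinson gives phi_{kk} iteratively:
  phi_{11} = rho(1)
  phi_{kk} = [rho(k) - sum_{j=1..k-1} phi_{k-1,j} rho(k-j)]
            / [1 - sum_{j=1..k-1} phi_{k-1,j} rho(j)],
  phi_{k,j} = phi_{k-1,j} - phi_{kk} phi_{k-1,k-j},  j = 1..k-1.
Step k = 1:
  phi_11 = rho(1) = -0.1767.
Step k = 2:
  phi_22 = [rho(2) - phi_11 rho(1)] / [1 - phi_11 rho(1)] = [-0.5134 - (-0.1767)(-0.1767)] / [1 - (-0.1767)(-0.1767)]
         = -0.54462289 / 0.96877711 = -0.562176.
  Update: phi_21 = phi_11 - phi_22 phi_11 = -0.1767 - (-0.562176)(-0.1767) = -0.276036.
Step k = 3:
  phi_33 = [rho(3) - phi_21 rho(2) - phi_22 rho(1)] / [1 - phi_21 rho(1) - phi_22 rho(2)]
    numerator   = 0.2894 - (-0.276036)(-0.5134) - (-0.562176)(-0.1767) = 0.04834646
    denominator = 1 - (-0.276036)(-0.1767) - (-0.562176)(-0.5134) = 0.66260339
  phi_33 = 0.04834646 / 0.66260339 = 0.073.
Therefore phi_{33} = 0.0730.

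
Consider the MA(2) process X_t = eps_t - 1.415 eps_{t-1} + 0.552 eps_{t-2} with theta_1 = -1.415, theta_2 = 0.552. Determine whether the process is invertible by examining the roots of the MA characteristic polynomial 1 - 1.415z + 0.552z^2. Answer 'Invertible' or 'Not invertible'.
\text{Invertible}

The MA(q) characteristic polynomial is P(z) = 1 - 1.415z + 0.552z^2.
Invertibility requires all roots to lie outside the unit circle, i.e. |z| > 1 for every root.
Set 1 + (-1.415) z + (0.552) z^2 = 0, i.e. a z^2 + b z + c = 0 with a = 0.552, b = -1.415, c = 1.
Discriminant D = b^2 - 4ac = (-1.415)^2 - 4*(0.552)*1 = 2.002225 - (2.208) = -0.205775.
D < 0, so the roots are the complex-conjugate pair z = (-b +/- i sqrt(-D)) / (2a) = 1.2817 +/- 0.4109i.
For a conjugate pair |z|^2 = z * conj(z) = (product of roots) = c/a = 1/(0.552) = 1.811594, so |z| = sqrt(1.811594) = 1.346 for both roots.
Moduli of all roots: 1.3460, 1.3460.
All moduli strictly greater than 1? Yes.
Verdict: Invertible.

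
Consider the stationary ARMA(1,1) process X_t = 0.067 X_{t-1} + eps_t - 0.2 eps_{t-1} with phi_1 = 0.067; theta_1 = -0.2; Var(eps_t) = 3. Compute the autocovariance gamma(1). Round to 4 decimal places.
\gamma(1) = -0.3954

Multiply the model equation by X_{t-k} and take expectations. With theta_0 = psi_0 = 1 and psi_j the MA(infinity) weights, this gives
  gamma(k) - sum_i phi_i gamma(k-i) = c_k,
  c_k = sigma^2 * sum_{j=k..q} theta_j psi_{j-k}   (c_k = 0 for k > q),
using gamma(-m) = gamma(m).
psi-weights needed (psi_j = theta_j + sum_i phi_i psi_{j-i}):
  psi_1 = theta_1 + phi_1 = -0.2 + (0.067) = -0.133
Right-hand sides:
  c_0 = sigma^2 (1 + theta_1 psi_1) = 3 * (1 + (-0.2)(-0.133)) = 3 * 1.0266 = 3.0798
  c_1 = sigma^2 theta_1 = 3 * (-0.2) = -0.6
  c_2 = 0
Equations for k = 0 and k = 1 (AR order 1):
  gamma(0) = phi_1 gamma(1) + c_0
  gamma(1) = phi_1 gamma(0) + c_1
Substituting the second into the first: gamma(0) (1 - phi_1^2) = c_0 + phi_1 c_1, so
  gamma(0) = (c_0 + phi_1 c_1) / (1 - phi_1^2) = (3.0798 + (0.067)(-0.6)) / (1 - (0.067)^2) = 3.0396 / 0.995511 = 3.053306.
  gamma(1) = phi_1 gamma(0) + c_1 = (0.067)(3.053306) + (-0.6) = -0.395428.
Therefore gamma(1) = -0.3954 (to 4 decimal places).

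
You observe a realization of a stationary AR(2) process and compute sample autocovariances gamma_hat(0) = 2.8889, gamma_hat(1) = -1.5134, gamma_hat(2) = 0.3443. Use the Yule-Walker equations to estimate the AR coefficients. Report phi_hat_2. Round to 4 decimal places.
\hat\phi_{2} = -0.2140

The Yule-Walker equations for an AR(p) process read, in matrix form,
  Gamma_p phi = r_p,   with   (Gamma_p)_{ij} = gamma(|i - j|),
                       (r_p)_i = gamma(i),   i,j = 1..p.
Substitute the sample gammas (Toeplitz matrix and right-hand side of size 2):
  Gamma_p = [[2.8889, -1.5134], [-1.5134, 2.8889]]
  r_p     = [-1.5134, 0.3443]
Written out:
  2.8889 phi_1 - 1.5134 phi_2 = -1.5134
  -1.5134 phi_1 + 2.8889 phi_2 = 0.3443
Solve by Cramer's rule:
  det = gamma(0)^2 - gamma(1)^2 = (2.8889)^2 - (-1.5134)^2 = 8.34574321 - 2.29037956 = 6.05536365
  phi_hat_1 = [gamma(1) gamma(0) - gamma(1) gamma(2)] / det = [(-1.5134)(2.8889) - (-1.5134)(0.3443)] / 6.05536365 = -3.85099764 / 6.05536365 = -0.636
  phi_hat_2 = [gamma(0) gamma(2) - gamma(1)^2] / det = [(2.8889)(0.3443) - (-1.5134)^2] / 6.05536365 = -1.29573129 / 6.05536365 = -0.214
So phi_hat = [-0.6360, -0.2140].
Therefore phi_hat_2 = -0.2140.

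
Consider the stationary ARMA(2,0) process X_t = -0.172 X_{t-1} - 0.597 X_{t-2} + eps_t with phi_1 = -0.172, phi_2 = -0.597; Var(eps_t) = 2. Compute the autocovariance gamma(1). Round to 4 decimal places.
\gamma(1) = -0.3386

Multiply the model equation by X_{t-k} and take expectations. With theta_0 = psi_0 = 1 and psi_j the MA(infinity) weights, this gives
  gamma(k) - sum_i phi_i gamma(k-i) = c_k,
  c_k = sigma^2 * sum_{j=k..q} theta_j psi_{j-k}   (c_k = 0 for k > q),
using gamma(-m) = gamma(m).
Pure AR (q = 0): c_0 = sigma^2 = 2, c_k = 0 for k >= 1.
Equations for k = 0, 1, 2 (AR order 2, c_2 = 0):
  (E0) gamma(0) = phi_1 gamma(1) + phi_2 gamma(2) + c_0
  (E1) gamma(1) = phi_1 gamma(0) + phi_2 gamma(1) + c_1
  (E2) gamma(2) = phi_1 gamma(1) + phi_2 gamma(0)
From (E1): gamma(1) = A gamma(0) + B with
  A = phi_1 / (1 - phi_2) = -0.172 / 1.597 = -0.107702,   B = c_1 / (1 - phi_2) = 0 / 1.597 = 0.
Insert (E2) into (E0): gamma(0) (1 - phi_2^2) = phi_1 (1 + phi_2) gamma(1) + c_0.
  phi_1 (1 + phi_2) = (-0.172)(0.403) = -0.069316,   1 - phi_2^2 = 0.643591.
Replace gamma(1) by A gamma(0) + B and collect gamma(0):
  gamma(0) [0.643591 - (-0.069316)(-0.107702)] = c_0 = 2
  gamma(0) * 0.636126 = 2
  gamma(0) = 2 / 0.636126 = 3.144034.
  gamma(1) = A gamma(0) = (-0.107702)(3.144034) = -0.338619.
Therefore gamma(1) = -0.3386 (to 4 decimal places).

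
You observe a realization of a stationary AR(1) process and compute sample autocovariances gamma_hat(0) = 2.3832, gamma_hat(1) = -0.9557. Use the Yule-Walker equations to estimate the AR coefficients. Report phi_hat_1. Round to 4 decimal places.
\hat\phi_{1} = -0.4010

The Yule-Walker equations for an AR(p) process read, in matrix form,
  Gamma_p phi = r_p,   with   (Gamma_p)_{ij} = gamma(|i - j|),
                       (r_p)_i = gamma(i),   i,j = 1..p.
Substitute the sample gammas (Toeplitz matrix and right-hand side of size 1):
  Gamma_p = [[2.3832]]
  r_p     = [-0.9557]
With p = 1 this is the single equation gamma(0) phi_1 = gamma(1):
  phi_hat_1 = gamma(1) / gamma(0) = -0.9557 / 2.3832 = -0.4010.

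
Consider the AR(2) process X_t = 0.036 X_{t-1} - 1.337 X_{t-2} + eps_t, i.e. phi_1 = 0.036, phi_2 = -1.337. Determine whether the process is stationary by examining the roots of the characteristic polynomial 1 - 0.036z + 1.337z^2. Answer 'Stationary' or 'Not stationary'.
\text{Not stationary}

The AR(p) characteristic polynomial is P(z) = 1 - 0.036z + 1.337z^2.
Stationarity requires all roots to lie outside the unit circle, i.e. |z| > 1 for every root.
Set 1 + (-0.036) z + (1.337) z^2 = 0, i.e. a z^2 + b z + c = 0 with a = 1.337, b = -0.036, c = 1.
Discriminant D = b^2 - 4ac = (-0.036)^2 - 4*(1.337)*1 = 0.001296 - (5.348) = -5.346704.
D < 0, so the roots are the complex-conjugate pair z = (-b +/- i sqrt(-D)) / (2a) = 0.0135 +/- 0.8647i.
For a conjugate pair |z|^2 = z * conj(z) = (product of roots) = c/a = 1/(1.337) = 0.747943, so |z| = sqrt(0.747943) = 0.8648 for both roots.
Moduli of all roots: 0.8648, 0.8648.
All moduli strictly greater than 1? No.
Verdict: Not stationary.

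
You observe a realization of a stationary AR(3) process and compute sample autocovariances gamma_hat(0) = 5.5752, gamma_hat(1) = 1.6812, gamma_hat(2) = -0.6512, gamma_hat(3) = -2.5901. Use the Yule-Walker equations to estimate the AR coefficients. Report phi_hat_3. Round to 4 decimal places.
\hat\phi_{3} = -0.4090

The Yule-Walker equations for an AR(p) process read, in matrix form,
  Gamma_p phi = r_p,   with   (Gamma_p)_{ij} = gamma(|i - j|),
                       (r_p)_i = gamma(i),   i,j = 1..p.
Substitute the sample gammas (Toeplitz matrix and right-hand side of size 3):
  Gamma_p = [[5.5752, 1.6812, -0.6512], [1.6812, 5.5752, 1.6812], [-0.6512, 1.6812, 5.5752]]
  r_p     = [1.6812, -0.6512, -2.5901]
Written out (R1..R3):
  (R1) 5.5752 phi_1 + 1.6812 phi_2 - 0.6512 phi_3 = 1.6812
  (R2) 1.6812 phi_1 + 5.5752 phi_2 + 1.6812 phi_3 = -0.6512
  (R3) -0.6512 phi_1 + 1.6812 phi_2 + 5.5752 phi_3 = -2.5901
Gaussian elimination:
  R2 <- R2 - (1.6812/5.5752) R1 = R2 - (0.30155) R1:  5.068235 phi_2 + 1.877569 phi_3 = -1.158165
  R3 <- R3 - (-0.6512/5.5752) R1 = R3 - (-0.116803) R1:  1.877569 phi_2 + 5.499138 phi_3 = -2.393731
  R3 <- R3 - (1.877569/5.068235) R2 = R3 - (0.370458) R2:  4.803577 phi_3 = -1.964679
Back-substitution:
  phi_hat_3 = -1.964679 / 4.803577 = -0.409003
  phi_hat_2 = (-1.158165 - (1.877569)(-0.409003)) / 5.068235 = -0.076996
  phi_hat_1 = (1.6812 - (1.6812)(-0.076996) - (-0.6512)(-0.409003)) / 5.5752 = 0.276995
So phi_hat = [0.2770, -0.0770, -0.4090].
Therefore phi_hat_3 = -0.4090.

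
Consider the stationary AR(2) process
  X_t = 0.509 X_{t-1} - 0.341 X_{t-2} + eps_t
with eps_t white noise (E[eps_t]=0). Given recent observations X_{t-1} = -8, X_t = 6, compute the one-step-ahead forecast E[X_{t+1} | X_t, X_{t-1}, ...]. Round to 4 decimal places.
E[X_{t+1} \mid \mathcal F_t] = 5.7820

For an AR(p) model X_t = c + sum_i phi_i X_{t-i} + eps_t, the
one-step-ahead conditional mean is
  E[X_{t+1} | X_t, ...] = c + sum_i phi_i X_{t+1-i}.
Substitute known values:
  E[X_{t+1} | ...] = (0.509) * (6) + (-0.341) * (-8)
                   = 5.7820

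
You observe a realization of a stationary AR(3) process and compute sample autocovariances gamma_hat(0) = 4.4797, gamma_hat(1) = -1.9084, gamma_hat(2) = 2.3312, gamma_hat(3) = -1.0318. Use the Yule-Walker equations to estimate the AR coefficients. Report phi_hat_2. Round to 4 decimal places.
\hat\phi_{2} = 0.4420

The Yule-Walker equations for an AR(p) process read, in matrix form,
  Gamma_p phi = r_p,   with   (Gamma_p)_{ij} = gamma(|i - j|),
                       (r_p)_i = gamma(i),   i,j = 1..p.
Substitute the sample gammas (Toeplitz matrix and right-hand side of size 3):
  Gamma_p = [[4.4797, -1.9084, 2.3312], [-1.9084, 4.4797, -1.9084], [2.3312, -1.9084, 4.4797]]
  r_p     = [-1.9084, 2.3312, -1.0318]
Written out (R1..R3):
  (R1) 4.4797 phi_1 - 1.9084 phi_2 + 2.3312 phi_3 = -1.9084
  (R2) -1.9084 phi_1 + 4.4797 phi_2 - 1.9084 phi_3 = 2.3312
  (R3) 2.3312 phi_1 - 1.9084 phi_2 + 4.4797 phi_3 = -1.0318
Gaussian elimination:
  R2 <- R2 - (-1.9084/4.4797) R1 = R2 - (-0.426011) R1:  3.666701 phi_2 - 0.915284 phi_3 = 1.518201
  R3 <- R3 - (2.3312/4.4797) R1 = R3 - (0.520392) R1:  -0.915284 phi_2 + 3.266562 phi_3 = -0.038684
  R3 <- R3 - (-0.915284/3.666701) R2 = R3 - (-0.249621) R2:  3.038089 phi_3 = 0.34029
Back-substitution:
  phi_hat_3 = 0.34029 / 3.038089 = 0.112008
  phi_hat_2 = (1.518201 - (-0.915284)(0.112008)) / 3.666701 = 0.44201
  phi_hat_1 = (-1.9084 - (-1.9084)(0.44201) - (2.3312)(0.112008)) / 4.4797 = -0.295998
So phi_hat = [-0.2960, 0.4420, 0.1120].
Therefore phi_hat_2 = 0.4420.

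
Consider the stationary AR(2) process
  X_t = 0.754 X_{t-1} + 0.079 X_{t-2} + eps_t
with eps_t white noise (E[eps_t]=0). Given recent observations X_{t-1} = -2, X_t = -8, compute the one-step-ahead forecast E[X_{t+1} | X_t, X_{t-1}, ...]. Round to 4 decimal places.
E[X_{t+1} \mid \mathcal F_t] = -6.1900

For an AR(p) model X_t = c + sum_i phi_i X_{t-i} + eps_t, the
one-step-ahead conditional mean is
  E[X_{t+1} | X_t, ...] = c + sum_i phi_i X_{t+1-i}.
Substitute known values:
  E[X_{t+1} | ...] = (0.754) * (-8) + (0.079) * (-2)
                   = -6.1900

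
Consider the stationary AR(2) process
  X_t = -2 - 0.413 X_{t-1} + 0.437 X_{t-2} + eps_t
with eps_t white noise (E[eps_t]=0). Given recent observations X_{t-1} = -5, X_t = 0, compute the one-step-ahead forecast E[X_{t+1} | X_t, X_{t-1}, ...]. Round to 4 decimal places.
E[X_{t+1} \mid \mathcal F_t] = -4.1850

For an AR(p) model X_t = c + sum_i phi_i X_{t-i} + eps_t, the
one-step-ahead conditional mean is
  E[X_{t+1} | X_t, ...] = c + sum_i phi_i X_{t+1-i}.
Substitute known values:
  E[X_{t+1} | ...] = -2 + (-0.413) * (0) + (0.437) * (-5)
                   = -4.1850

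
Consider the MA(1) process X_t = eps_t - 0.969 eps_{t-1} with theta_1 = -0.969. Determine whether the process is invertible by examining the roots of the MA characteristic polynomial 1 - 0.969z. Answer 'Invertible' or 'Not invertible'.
\text{Invertible}

The MA(q) characteristic polynomial is P(z) = 1 - 0.969z.
Invertibility requires all roots to lie outside the unit circle, i.e. |z| > 1 for every root.
This is linear in z: 1 + (-0.969) z = 0  =>  z = -1/(-0.969) = 1.031992,  |z| = 1.031992.
Moduli of all roots: 1.0320.
All moduli strictly greater than 1? Yes.
Verdict: Invertible.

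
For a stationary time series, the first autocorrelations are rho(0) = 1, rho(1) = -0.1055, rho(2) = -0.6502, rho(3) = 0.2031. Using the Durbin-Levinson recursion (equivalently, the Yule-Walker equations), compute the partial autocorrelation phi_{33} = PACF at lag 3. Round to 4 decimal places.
\phi_{33} = 0.0331

The PACF at lag k is phi_{kk}, the last component of the solution
to the Yule-Walker system G_k phi = r_k where
  (G_k)_{ij} = rho(|i - j|), (r_k)_i = rho(i), i,j = 1..k.
Equivalently, Durbin-Levinson gives phi_{kk} iteratively:
  phi_{11} = rho(1)
  phi_{kk} = [rho(k) - sum_{j=1..k-1} phi_{k-1,j} rho(k-j)]
            / [1 - sum_{j=1..k-1} phi_{k-1,j} rho(j)],
  phi_{k,j} = phi_{k-1,j} - phi_{kk} phi_{k-1,k-j},  j = 1..k-1.
Step k = 1:
  phi_11 = rho(1) = -0.1055.
Step k = 2:
  phi_22 = [rho(2) - phi_11 rho(1)] / [1 - phi_11 rho(1)] = [-0.6502 - (-0.1055)(-0.1055)] / [1 - (-0.1055)(-0.1055)]
         = -0.66133025 / 0.98886975 = -0.668774.
  Update: phi_21 = phi_11 - phi_22 phi_11 = -0.1055 - (-0.668774)(-0.1055) = -0.176056.
Step k = 3:
  phi_33 = [rho(3) - phi_21 rho(2) - phi_22 rho(1)] / [1 - phi_21 rho(1) - phi_22 rho(2)]
    numerator   = 0.2031 - (-0.176056)(-0.6502) - (-0.668774)(-0.1055) = 0.01807298
    denominator = 1 - (-0.176056)(-0.1055) - (-0.668774)(-0.6502) = 0.54658936
  phi_33 = 0.01807298 / 0.54658936 = 0.0331.
Therefore phi_{33} = 0.0331.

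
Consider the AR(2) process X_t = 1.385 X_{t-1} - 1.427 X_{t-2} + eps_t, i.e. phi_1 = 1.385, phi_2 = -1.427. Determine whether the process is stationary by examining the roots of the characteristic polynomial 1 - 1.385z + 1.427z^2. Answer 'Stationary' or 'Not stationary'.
\text{Not stationary}

The AR(p) characteristic polynomial is P(z) = 1 - 1.385z + 1.427z^2.
Stationarity requires all roots to lie outside the unit circle, i.e. |z| > 1 for every root.
Set 1 + (-1.385) z + (1.427) z^2 = 0, i.e. a z^2 + b z + c = 0 with a = 1.427, b = -1.385, c = 1.
Discriminant D = b^2 - 4ac = (-1.385)^2 - 4*(1.427)*1 = 1.918225 - (5.708) = -3.789775.
D < 0, so the roots are the complex-conjugate pair z = (-b +/- i sqrt(-D)) / (2a) = 0.4853 +/- 0.6821i.
For a conjugate pair |z|^2 = z * conj(z) = (product of roots) = c/a = 1/(1.427) = 0.700771, so |z| = sqrt(0.700771) = 0.8371 for both roots.
Moduli of all roots: 0.8371, 0.8371.
All moduli strictly greater than 1? No.
Verdict: Not stationary.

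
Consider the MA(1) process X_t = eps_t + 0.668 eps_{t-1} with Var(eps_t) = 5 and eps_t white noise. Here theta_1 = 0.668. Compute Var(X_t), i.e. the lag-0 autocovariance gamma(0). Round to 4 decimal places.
\gamma(0) = 7.2311

For an MA(q) process X_t = eps_t + sum_i theta_i eps_{t-i} with
Var(eps_t) = sigma^2, the variance is
  gamma(0) = sigma^2 * (1 + sum_i theta_i^2).
  sum_i theta_i^2 = (0.668)^2 = 0.446224.
  gamma(0) = 5 * (1 + 0.446224) = 5 * 1.446224 = 7.23112, which rounds to 7.2311.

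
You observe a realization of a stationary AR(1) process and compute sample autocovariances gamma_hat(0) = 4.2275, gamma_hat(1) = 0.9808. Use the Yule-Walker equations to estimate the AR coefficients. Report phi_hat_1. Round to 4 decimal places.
\hat\phi_{1} = 0.2320

The Yule-Walker equations for an AR(p) process read, in matrix form,
  Gamma_p phi = r_p,   with   (Gamma_p)_{ij} = gamma(|i - j|),
                       (r_p)_i = gamma(i),   i,j = 1..p.
Substitute the sample gammas (Toeplitz matrix and right-hand side of size 1):
  Gamma_p = [[4.2275]]
  r_p     = [0.9808]
With p = 1 this is the single equation gamma(0) phi_1 = gamma(1):
  phi_hat_1 = gamma(1) / gamma(0) = 0.9808 / 4.2275 = 0.2320.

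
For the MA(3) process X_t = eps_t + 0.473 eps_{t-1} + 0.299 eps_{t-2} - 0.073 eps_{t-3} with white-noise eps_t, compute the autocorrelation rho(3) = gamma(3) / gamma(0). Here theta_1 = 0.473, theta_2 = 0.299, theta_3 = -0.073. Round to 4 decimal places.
\rho(3) = -0.0554

For an MA(q) process with theta_0 = 1, the autocovariance is
  gamma(k) = sigma^2 * sum_{i=0..q-k} theta_i * theta_{i+k},
and rho(k) = gamma(k) / gamma(0). Sigma^2 cancels.
  numerator   = (1)*(-0.073) = -0.073.
  denominator = (1)^2 + (0.473)^2 + (0.299)^2 + (-0.073)^2 = 1.318459.
  rho(3) = -0.073 / 1.318459 = -0.0554.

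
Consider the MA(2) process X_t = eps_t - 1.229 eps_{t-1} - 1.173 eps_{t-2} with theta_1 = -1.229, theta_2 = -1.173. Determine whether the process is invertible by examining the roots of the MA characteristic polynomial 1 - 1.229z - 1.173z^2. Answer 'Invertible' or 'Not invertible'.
\text{Not invertible}

The MA(q) characteristic polynomial is P(z) = 1 - 1.229z - 1.173z^2.
Invertibility requires all roots to lie outside the unit circle, i.e. |z| > 1 for every root.
Set 1 + (-1.229) z + (-1.173) z^2 = 0, i.e. a z^2 + b z + c = 0 with a = -1.173, b = -1.229, c = 1.
Discriminant D = b^2 - 4ac = (-1.229)^2 - 4*(-1.173)*1 = 1.510441 - (-4.692) = 6.202441.
D >= 0, so the roots are real: z = (-b +/- sqrt(D)) / (2a) = (1.229 +/- 2.49047) / (-2.346).
  z_1 = (1.229 + 2.49047) / (-2.346) = -1.5855,   |z_1| = 1.5855.
  z_2 = (1.229 - 2.49047) / (-2.346) = 0.5377,   |z_2| = 0.5377.
Moduli of all roots: 1.5855, 0.5377.
All moduli strictly greater than 1? No.
Verdict: Not invertible.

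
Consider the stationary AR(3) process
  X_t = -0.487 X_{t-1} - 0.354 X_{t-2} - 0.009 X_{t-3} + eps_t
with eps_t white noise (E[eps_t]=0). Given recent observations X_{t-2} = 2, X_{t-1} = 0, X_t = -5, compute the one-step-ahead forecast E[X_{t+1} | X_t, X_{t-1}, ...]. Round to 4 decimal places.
E[X_{t+1} \mid \mathcal F_t] = 2.4170

For an AR(p) model X_t = c + sum_i phi_i X_{t-i} + eps_t, the
one-step-ahead conditional mean is
  E[X_{t+1} | X_t, ...] = c + sum_i phi_i X_{t+1-i}.
Substitute known values:
  E[X_{t+1} | ...] = (-0.487) * (-5) + (-0.354) * (0) + (-0.009) * (2)
                   = 2.4170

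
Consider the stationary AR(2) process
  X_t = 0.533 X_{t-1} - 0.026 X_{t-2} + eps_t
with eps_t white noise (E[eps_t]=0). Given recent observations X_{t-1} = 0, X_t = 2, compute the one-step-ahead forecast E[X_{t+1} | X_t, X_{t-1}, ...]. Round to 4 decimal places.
E[X_{t+1} \mid \mathcal F_t] = 1.0660

For an AR(p) model X_t = c + sum_i phi_i X_{t-i} + eps_t, the
one-step-ahead conditional mean is
  E[X_{t+1} | X_t, ...] = c + sum_i phi_i X_{t+1-i}.
Substitute known values:
  E[X_{t+1} | ...] = (0.533) * (2) + (-0.026) * (0)
                   = 1.0660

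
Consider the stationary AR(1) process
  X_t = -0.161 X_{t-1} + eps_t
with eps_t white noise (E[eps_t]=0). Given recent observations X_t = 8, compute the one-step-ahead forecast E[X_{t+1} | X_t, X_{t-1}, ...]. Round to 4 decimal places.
E[X_{t+1} \mid \mathcal F_t] = -1.2880

For an AR(p) model X_t = c + sum_i phi_i X_{t-i} + eps_t, the
one-step-ahead conditional mean is
  E[X_{t+1} | X_t, ...] = c + sum_i phi_i X_{t+1-i}.
Substitute known values:
  E[X_{t+1} | ...] = (-0.161) * (8)
                   = -1.2880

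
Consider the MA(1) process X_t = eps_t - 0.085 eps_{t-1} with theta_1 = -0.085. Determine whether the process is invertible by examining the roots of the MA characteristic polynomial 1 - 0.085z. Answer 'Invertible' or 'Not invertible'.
\text{Invertible}

The MA(q) characteristic polynomial is P(z) = 1 - 0.085z.
Invertibility requires all roots to lie outside the unit circle, i.e. |z| > 1 for every root.
This is linear in z: 1 + (-0.085) z = 0  =>  z = -1/(-0.085) = 11.764706,  |z| = 11.764706.
Moduli of all roots: 11.7647.
All moduli strictly greater than 1? Yes.
Verdict: Invertible.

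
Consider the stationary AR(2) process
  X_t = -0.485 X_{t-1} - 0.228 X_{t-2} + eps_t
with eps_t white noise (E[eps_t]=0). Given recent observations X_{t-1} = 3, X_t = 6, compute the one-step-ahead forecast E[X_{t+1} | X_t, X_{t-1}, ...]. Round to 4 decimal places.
E[X_{t+1} \mid \mathcal F_t] = -3.5940

For an AR(p) model X_t = c + sum_i phi_i X_{t-i} + eps_t, the
one-step-ahead conditional mean is
  E[X_{t+1} | X_t, ...] = c + sum_i phi_i X_{t+1-i}.
Substitute known values:
  E[X_{t+1} | ...] = (-0.485) * (6) + (-0.228) * (3)
                   = -3.5940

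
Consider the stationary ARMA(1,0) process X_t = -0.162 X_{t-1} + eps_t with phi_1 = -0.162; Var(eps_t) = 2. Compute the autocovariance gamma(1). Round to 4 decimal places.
\gamma(1) = -0.3327

Multiply the model equation by X_{t-k} and take expectations. With theta_0 = psi_0 = 1 and psi_j the MA(infinity) weights, this gives
  gamma(k) - sum_i phi_i gamma(k-i) = c_k,
  c_k = sigma^2 * sum_{j=k..q} theta_j psi_{j-k}   (c_k = 0 for k > q),
using gamma(-m) = gamma(m).
Pure AR (q = 0): c_0 = sigma^2 = 2, c_k = 0 for k >= 1.
Equations for k = 0 and k = 1 (AR order 1):
  gamma(0) = phi_1 gamma(1) + c_0
  gamma(1) = phi_1 gamma(0) + c_1
Substituting the second into the first: gamma(0) (1 - phi_1^2) = c_0 + phi_1 c_1, so
  gamma(0) = c_0 / (1 - phi_1^2) = 2 / (1 - (-0.162)^2) = 2 / 0.973756 = 2.053903.
  gamma(1) = phi_1 gamma(0) = (-0.162)(2.053903) = -0.332732.
Therefore gamma(1) = -0.3327 (to 4 decimal places).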